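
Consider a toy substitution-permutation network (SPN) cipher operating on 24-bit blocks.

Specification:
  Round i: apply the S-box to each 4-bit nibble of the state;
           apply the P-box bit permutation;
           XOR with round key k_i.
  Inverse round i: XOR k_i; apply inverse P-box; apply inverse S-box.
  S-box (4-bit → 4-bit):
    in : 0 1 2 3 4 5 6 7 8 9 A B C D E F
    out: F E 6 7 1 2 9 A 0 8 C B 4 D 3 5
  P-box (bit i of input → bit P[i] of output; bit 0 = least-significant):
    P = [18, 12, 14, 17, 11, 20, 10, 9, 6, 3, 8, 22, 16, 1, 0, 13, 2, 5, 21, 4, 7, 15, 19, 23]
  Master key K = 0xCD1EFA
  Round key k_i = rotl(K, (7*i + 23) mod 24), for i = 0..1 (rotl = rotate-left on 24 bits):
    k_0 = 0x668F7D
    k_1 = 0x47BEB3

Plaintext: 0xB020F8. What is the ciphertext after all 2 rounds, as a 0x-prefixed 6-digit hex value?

0x46CFAC

s_0 = plaintext = 0xB020F8
s_1 = Round(s_0, k_0) = 0x860282
s_2 = Round(s_1, k_1) = 0x46CFAC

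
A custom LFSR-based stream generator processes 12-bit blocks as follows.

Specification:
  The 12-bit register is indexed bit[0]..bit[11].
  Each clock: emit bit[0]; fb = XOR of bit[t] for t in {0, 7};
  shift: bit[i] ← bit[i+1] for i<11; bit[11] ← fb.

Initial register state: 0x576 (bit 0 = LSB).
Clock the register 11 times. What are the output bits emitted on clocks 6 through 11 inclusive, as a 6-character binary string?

reg_0 = 0x576
clock 1: out=0, reg = 0x2BB
clock 2: out=1, reg = 0x15D
clock 3: out=1, reg = 0x8AE
clock 4: out=0, reg = 0xC57
clock 5: out=1, reg = 0xE2B
clock 6: out=1, reg = 0xF15
clock 7: out=1, reg = 0xF8A
clock 8: out=0, reg = 0xFC5
clock 9: out=1, reg = 0x7E2
clock 10: out=0, reg = 0xBF1
clock 11: out=1, reg = 0x5F8

110101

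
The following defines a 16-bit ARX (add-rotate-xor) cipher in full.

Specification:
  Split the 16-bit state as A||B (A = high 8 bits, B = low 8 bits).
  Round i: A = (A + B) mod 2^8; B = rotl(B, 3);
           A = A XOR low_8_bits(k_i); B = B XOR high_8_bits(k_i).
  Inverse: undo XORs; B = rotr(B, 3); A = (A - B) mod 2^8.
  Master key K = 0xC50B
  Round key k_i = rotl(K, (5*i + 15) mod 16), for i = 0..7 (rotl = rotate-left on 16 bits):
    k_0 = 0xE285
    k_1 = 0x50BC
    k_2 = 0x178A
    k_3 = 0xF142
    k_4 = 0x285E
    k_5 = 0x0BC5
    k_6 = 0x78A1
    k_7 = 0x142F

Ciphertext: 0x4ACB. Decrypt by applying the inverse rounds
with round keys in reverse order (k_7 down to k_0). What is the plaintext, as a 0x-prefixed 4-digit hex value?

0xBC07

s_0 = ciphertext = 0x4ACB
s_1 = InvRound(s_0, k_7) = 0x6AFB
s_2 = InvRound(s_1, k_6) = 0x5B70
s_3 = InvRound(s_2, k_5) = 0x2F6F
s_4 = InvRound(s_3, k_4) = 0x89E8
s_5 = InvRound(s_4, k_3) = 0xA823
s_6 = InvRound(s_5, k_2) = 0x9C86
s_7 = InvRound(s_6, k_1) = 0x46DA
s_8 = InvRound(s_7, k_0) = 0xBC07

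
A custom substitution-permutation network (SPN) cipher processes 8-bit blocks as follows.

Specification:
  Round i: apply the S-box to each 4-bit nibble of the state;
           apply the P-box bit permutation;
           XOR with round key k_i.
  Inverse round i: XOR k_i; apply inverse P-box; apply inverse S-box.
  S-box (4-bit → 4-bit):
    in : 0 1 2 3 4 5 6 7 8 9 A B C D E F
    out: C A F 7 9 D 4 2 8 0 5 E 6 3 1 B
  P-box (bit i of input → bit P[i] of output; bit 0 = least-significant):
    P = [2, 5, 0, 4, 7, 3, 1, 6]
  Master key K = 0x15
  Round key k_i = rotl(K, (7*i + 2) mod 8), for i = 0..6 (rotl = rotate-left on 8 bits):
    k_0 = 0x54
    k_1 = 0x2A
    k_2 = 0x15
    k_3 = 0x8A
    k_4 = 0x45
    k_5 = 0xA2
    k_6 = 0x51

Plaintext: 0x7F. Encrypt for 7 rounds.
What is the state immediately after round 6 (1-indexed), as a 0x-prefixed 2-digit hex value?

0xE2

s_0 = plaintext = 0x7F
s_1 = Round(s_0, k_0) = 0x68
s_2 = Round(s_1, k_1) = 0x38
s_3 = Round(s_2, k_2) = 0x8F
s_4 = Round(s_3, k_3) = 0xFE
s_5 = Round(s_4, k_4) = 0x89
s_6 = Round(s_5, k_5) = 0xE2
s_7 = Round(s_6, k_6) = 0xE4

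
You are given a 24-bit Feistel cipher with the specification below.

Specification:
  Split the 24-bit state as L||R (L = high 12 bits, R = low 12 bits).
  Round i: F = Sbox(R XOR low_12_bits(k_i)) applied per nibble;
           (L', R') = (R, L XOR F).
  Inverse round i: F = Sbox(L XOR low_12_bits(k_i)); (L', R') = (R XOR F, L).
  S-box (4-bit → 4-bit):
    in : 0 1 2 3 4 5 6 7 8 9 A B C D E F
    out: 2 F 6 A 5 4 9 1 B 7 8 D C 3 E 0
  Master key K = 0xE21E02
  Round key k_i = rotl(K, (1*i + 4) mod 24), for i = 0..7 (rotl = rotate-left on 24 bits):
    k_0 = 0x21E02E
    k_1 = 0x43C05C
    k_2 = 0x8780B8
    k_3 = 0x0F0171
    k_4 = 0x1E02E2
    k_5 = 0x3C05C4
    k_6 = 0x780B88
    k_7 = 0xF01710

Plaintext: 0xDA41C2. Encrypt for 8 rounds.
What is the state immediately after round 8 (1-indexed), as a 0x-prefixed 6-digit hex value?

s_0 = plaintext = 0xDA41C2
s_1 = Round(s_0, k_0) = 0x1C2248
s_2 = Round(s_1, k_1) = 0x248737
s_3 = Round(s_2, k_2) = 0x7373F8
s_4 = Round(s_3, k_3) = 0x3F8180
s_5 = Round(s_4, k_4) = 0x18096E
s_6 = Round(s_5, k_5) = 0x96ED08
s_7 = Round(s_6, k_6) = 0xD080DC
s_8 = Round(s_7, k_7) = 0x0DCCC4

0x0DCCC4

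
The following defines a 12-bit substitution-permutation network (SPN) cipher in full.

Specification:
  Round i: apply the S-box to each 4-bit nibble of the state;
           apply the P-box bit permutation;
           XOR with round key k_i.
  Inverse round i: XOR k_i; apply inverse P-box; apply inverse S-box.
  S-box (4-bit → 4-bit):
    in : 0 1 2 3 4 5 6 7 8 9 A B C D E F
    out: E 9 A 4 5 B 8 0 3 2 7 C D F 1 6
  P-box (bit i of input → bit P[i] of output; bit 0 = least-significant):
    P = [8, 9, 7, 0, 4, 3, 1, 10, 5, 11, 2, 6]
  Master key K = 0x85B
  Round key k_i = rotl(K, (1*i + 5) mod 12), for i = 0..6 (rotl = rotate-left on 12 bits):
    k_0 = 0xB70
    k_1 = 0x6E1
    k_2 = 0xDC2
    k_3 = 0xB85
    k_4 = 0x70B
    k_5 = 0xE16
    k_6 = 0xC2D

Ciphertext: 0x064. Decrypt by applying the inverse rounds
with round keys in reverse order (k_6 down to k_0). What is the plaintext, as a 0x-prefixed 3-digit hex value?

0x354

s_0 = ciphertext = 0x064
s_1 = InvRound(s_0, k_6) = 0x226
s_2 = InvRound(s_1, k_5) = 0x817
s_3 = InvRound(s_2, k_4) = 0xF58
s_4 = InvRound(s_3, k_3) = 0xB5B
s_5 = InvRound(s_4, k_2) = 0x750
s_6 = InvRound(s_5, k_1) = 0xEEC
s_7 = InvRound(s_6, k_0) = 0x354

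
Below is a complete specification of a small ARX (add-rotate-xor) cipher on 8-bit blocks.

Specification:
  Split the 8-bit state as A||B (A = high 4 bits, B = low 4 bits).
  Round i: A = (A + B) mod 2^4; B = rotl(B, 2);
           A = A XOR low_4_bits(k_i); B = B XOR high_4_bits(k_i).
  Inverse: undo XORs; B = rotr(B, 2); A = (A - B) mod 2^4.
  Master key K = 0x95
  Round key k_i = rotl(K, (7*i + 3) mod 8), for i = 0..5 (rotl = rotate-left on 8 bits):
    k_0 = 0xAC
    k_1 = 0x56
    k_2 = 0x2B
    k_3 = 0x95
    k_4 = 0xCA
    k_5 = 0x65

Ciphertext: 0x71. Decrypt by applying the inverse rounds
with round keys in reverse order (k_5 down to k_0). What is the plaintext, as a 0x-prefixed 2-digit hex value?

0x3A

s_0 = ciphertext = 0x71
s_1 = InvRound(s_0, k_5) = 0x5D
s_2 = InvRound(s_1, k_4) = 0xB4
s_3 = InvRound(s_2, k_3) = 0x77
s_4 = InvRound(s_3, k_2) = 0x75
s_5 = InvRound(s_4, k_1) = 0x10
s_6 = InvRound(s_5, k_0) = 0x3A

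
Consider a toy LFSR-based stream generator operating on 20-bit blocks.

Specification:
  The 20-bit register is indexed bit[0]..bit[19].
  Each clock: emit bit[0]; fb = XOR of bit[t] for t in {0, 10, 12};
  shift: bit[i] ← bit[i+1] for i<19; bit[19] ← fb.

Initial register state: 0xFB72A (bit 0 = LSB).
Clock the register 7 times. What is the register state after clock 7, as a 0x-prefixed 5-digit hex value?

0x79F6E

reg_0 = 0xFB72A
clock 1: out=0, reg = 0x7DB95
clock 2: out=1, reg = 0x3EDCA
clock 3: out=0, reg = 0x9F6E5
clock 4: out=1, reg = 0xCFB72
clock 5: out=0, reg = 0xE7DB9
clock 6: out=1, reg = 0xF3EDC
clock 7: out=0, reg = 0x79F6E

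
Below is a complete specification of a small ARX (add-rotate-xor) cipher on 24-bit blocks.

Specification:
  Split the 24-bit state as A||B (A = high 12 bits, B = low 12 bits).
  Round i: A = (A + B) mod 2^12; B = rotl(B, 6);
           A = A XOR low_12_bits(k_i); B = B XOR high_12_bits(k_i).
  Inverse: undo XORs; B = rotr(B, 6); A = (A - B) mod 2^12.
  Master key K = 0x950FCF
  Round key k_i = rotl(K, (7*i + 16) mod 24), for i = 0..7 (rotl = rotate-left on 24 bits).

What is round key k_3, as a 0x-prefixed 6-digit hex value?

K = 0x950FCF
k_0 = rotl(K, (7*0+16) mod 24) = rotl(K, 16) = 0xCF950F
k_1 = rotl(K, (7*1+16) mod 24) = rotl(K, 23) = 0xCA87E7
k_2 = rotl(K, (7*2+16) mod 24) = rotl(K, 6) = 0x43F3E5
k_3 = rotl(K, (7*3+16) mod 24) = rotl(K, 13) = 0xF9F2A1

0xF9F2A1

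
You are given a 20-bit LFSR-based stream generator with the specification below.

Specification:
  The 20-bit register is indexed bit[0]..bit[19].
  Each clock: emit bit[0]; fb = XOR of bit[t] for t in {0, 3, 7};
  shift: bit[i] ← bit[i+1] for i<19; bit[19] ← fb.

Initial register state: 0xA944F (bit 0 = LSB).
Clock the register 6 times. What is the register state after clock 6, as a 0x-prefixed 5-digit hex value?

0xBAA51

reg_0 = 0xA944F
clock 1: out=1, reg = 0x54A27
clock 2: out=1, reg = 0xAA513
clock 3: out=1, reg = 0xD5289
clock 4: out=1, reg = 0xEA944
clock 5: out=0, reg = 0x754A2
clock 6: out=0, reg = 0xBAA51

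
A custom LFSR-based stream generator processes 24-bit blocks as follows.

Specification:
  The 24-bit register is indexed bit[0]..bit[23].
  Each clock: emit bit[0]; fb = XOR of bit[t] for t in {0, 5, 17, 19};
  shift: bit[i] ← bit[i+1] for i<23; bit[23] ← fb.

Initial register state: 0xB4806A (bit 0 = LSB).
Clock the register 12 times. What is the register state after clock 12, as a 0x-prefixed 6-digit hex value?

reg_0 = 0xB4806A
clock 1: out=0, reg = 0xDA4035
clock 2: out=1, reg = 0x6D201A
clock 3: out=0, reg = 0xB6900D
clock 4: out=1, reg = 0x5B4806
clock 5: out=0, reg = 0x2DA403
clock 6: out=1, reg = 0x16D201
clock 7: out=1, reg = 0x0B6900
clock 8: out=0, reg = 0x05B480
clock 9: out=0, reg = 0x02DA40
clock 10: out=0, reg = 0x816D20
clock 11: out=0, reg = 0xC0B690
clock 12: out=0, reg = 0x605B48

0x605B48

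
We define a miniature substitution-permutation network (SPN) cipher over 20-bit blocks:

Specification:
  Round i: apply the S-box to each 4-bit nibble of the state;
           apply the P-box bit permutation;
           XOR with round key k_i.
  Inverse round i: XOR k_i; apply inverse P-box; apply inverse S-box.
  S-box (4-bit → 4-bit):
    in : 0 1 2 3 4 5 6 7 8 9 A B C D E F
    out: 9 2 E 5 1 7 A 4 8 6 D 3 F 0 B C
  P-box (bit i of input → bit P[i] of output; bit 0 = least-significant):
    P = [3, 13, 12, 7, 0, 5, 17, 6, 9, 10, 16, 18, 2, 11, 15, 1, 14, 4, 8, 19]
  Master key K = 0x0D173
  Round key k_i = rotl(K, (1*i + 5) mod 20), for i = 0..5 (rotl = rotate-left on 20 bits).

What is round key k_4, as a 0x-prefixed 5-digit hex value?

K = 0x0D173
k_0 = rotl(K, (1*0+5) mod 20) = rotl(K, 5) = 0xA2E61
k_1 = rotl(K, (1*1+5) mod 20) = rotl(K, 6) = 0x45CC3
k_2 = rotl(K, (1*2+5) mod 20) = rotl(K, 7) = 0x8B986
k_3 = rotl(K, (1*3+5) mod 20) = rotl(K, 8) = 0x1730D
k_4 = rotl(K, (1*4+5) mod 20) = rotl(K, 9) = 0x2E61A

0x2E61A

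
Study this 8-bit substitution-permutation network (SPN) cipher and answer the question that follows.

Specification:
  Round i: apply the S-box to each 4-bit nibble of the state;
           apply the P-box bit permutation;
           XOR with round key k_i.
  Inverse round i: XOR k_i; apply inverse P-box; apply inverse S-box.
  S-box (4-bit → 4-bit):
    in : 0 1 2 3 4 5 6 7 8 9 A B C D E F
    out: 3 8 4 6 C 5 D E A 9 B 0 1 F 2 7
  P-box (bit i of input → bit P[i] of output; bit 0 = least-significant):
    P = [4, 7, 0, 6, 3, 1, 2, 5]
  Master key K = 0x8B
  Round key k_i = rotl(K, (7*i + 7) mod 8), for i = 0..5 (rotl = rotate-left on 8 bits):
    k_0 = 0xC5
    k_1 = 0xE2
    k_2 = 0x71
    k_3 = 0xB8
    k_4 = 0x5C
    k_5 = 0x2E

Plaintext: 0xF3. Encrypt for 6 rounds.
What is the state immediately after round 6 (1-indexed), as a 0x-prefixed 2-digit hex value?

s_0 = plaintext = 0xF3
s_1 = Round(s_0, k_0) = 0x4A
s_2 = Round(s_1, k_1) = 0x16
s_3 = Round(s_2, k_2) = 0x00
s_4 = Round(s_3, k_3) = 0x22
s_5 = Round(s_4, k_4) = 0x59
s_6 = Round(s_5, k_5) = 0x72

0x72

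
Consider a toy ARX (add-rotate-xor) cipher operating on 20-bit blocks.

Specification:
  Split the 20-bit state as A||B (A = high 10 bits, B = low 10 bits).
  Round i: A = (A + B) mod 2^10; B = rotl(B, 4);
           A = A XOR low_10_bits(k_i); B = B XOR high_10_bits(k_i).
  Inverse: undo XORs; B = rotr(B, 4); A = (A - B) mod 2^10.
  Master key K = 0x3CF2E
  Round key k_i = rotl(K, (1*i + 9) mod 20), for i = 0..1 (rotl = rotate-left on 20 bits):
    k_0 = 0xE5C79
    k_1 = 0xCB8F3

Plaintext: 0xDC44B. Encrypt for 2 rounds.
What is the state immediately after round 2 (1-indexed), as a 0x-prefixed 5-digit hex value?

s_0 = plaintext = 0xDC44B
s_1 = Round(s_0, k_0) = 0xF1726
s_2 = Round(s_1, k_1) = 0x86142

0x86142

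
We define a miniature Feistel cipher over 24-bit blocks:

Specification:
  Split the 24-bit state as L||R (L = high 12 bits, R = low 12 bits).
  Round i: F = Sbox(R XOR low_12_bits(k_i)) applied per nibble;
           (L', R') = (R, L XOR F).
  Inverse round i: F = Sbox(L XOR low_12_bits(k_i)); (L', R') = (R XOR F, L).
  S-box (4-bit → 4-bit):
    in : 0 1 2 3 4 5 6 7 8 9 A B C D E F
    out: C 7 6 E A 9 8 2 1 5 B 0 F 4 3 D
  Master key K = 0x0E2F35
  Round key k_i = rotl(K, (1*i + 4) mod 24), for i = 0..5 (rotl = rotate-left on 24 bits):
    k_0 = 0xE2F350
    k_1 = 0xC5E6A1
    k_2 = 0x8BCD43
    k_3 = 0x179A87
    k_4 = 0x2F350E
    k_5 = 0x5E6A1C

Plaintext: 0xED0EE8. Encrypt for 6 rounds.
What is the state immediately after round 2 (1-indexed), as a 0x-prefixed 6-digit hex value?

s_0 = plaintext = 0xED0EE8
s_1 = Round(s_0, k_0) = 0xEE8AD1
s_2 = Round(s_1, k_1) = 0xAD11C4
s_3 = Round(s_2, k_2) = 0x1C45C3
s_4 = Round(s_3, k_3) = 0x5C3C6E
s_5 = Round(s_4, k_4) = 0xC6E04F
s_6 = Round(s_5, k_5) = 0x04F7F0

0xAD11C4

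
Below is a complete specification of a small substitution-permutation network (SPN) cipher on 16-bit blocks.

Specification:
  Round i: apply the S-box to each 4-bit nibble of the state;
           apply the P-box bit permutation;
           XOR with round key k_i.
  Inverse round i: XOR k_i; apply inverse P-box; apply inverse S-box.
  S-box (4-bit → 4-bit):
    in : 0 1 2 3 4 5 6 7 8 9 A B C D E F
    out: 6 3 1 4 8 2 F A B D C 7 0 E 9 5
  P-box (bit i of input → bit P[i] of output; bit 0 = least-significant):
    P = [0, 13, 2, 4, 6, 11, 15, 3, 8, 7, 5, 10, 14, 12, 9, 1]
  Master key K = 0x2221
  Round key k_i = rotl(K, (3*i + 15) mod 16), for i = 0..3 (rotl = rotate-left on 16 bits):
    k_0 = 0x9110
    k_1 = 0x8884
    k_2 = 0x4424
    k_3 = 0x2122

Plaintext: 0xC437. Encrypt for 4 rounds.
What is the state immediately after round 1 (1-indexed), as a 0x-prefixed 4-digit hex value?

s_0 = plaintext = 0xC437
s_1 = Round(s_0, k_0) = 0x3500
s_2 = Round(s_1, k_1) = 0x2200
s_3 = Round(s_2, k_2) = 0xAD20
s_4 = Round(s_3, k_3) = 0x07C4

0x3500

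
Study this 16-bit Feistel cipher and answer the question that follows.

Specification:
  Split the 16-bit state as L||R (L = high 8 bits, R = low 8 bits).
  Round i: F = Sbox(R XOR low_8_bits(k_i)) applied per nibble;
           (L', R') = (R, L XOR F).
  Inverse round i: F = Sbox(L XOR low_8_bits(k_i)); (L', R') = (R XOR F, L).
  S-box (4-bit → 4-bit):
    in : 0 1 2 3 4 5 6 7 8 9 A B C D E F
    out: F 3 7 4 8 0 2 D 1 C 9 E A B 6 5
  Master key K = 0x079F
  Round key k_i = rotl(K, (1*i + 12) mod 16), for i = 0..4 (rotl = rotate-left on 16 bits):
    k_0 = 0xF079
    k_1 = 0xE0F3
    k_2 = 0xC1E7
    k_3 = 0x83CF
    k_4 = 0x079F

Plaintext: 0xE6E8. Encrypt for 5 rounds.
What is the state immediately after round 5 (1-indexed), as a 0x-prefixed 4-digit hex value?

s_0 = plaintext = 0xE6E8
s_1 = Round(s_0, k_0) = 0xE825
s_2 = Round(s_1, k_1) = 0x255A
s_3 = Round(s_2, k_2) = 0x5ACE
s_4 = Round(s_3, k_3) = 0xCEA9
s_5 = Round(s_4, k_4) = 0xA98C

0xA98C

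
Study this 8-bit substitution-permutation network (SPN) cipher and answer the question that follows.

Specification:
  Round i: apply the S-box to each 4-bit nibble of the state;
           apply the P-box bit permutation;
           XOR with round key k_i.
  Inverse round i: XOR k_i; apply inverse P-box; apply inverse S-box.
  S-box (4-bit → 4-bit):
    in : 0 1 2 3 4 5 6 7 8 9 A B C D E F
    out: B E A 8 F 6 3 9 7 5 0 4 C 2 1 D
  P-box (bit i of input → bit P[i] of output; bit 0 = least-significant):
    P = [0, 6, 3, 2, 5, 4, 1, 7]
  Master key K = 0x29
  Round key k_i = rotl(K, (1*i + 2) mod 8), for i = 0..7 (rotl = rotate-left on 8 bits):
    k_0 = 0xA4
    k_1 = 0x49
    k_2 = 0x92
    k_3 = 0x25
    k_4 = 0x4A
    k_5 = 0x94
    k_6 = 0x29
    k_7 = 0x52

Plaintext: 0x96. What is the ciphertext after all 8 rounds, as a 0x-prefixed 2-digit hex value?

s_0 = plaintext = 0x96
s_1 = Round(s_0, k_0) = 0xC7
s_2 = Round(s_1, k_1) = 0xCE
s_3 = Round(s_2, k_2) = 0x11
s_4 = Round(s_3, k_3) = 0xFB
s_5 = Round(s_4, k_4) = 0xE0
s_6 = Round(s_5, k_5) = 0xF1
s_7 = Round(s_6, k_6) = 0xC7
s_8 = Round(s_7, k_7) = 0xD5

0xD5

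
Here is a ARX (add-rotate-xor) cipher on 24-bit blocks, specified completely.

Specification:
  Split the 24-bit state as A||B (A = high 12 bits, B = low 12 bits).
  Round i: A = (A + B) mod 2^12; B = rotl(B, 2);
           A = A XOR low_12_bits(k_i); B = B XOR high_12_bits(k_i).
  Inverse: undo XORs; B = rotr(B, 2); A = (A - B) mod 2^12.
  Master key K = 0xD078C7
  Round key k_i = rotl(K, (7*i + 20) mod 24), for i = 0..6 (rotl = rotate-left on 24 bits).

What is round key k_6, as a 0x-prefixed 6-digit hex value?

0x31F41E

K = 0xD078C7
k_0 = rotl(K, (7*0+20) mod 24) = rotl(K, 20) = 0x7D078C
k_1 = rotl(K, (7*1+20) mod 24) = rotl(K, 3) = 0x83C63E
k_2 = rotl(K, (7*2+20) mod 24) = rotl(K, 10) = 0xE31F41
k_3 = rotl(K, (7*3+20) mod 24) = rotl(K, 17) = 0x8FA0F1
k_4 = rotl(K, (7*4+20) mod 24) = rotl(K, 0) = 0xD078C7
k_5 = rotl(K, (7*5+20) mod 24) = rotl(K, 7) = 0x3C63E8
k_6 = rotl(K, (7*6+20) mod 24) = rotl(K, 14) = 0x31F41E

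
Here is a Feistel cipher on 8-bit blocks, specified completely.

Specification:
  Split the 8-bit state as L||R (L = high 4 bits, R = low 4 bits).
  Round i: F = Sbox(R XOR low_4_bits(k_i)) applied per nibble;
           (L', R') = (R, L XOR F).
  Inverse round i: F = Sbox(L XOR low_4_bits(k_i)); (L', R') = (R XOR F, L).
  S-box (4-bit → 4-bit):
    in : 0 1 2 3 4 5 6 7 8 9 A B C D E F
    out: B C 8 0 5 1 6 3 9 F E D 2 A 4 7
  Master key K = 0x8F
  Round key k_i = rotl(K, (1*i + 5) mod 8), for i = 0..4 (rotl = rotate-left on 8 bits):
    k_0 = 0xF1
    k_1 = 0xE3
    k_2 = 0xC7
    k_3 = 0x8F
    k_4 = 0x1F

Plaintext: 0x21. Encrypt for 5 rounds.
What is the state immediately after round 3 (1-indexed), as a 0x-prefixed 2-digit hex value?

s_0 = plaintext = 0x21
s_1 = Round(s_0, k_0) = 0x19
s_2 = Round(s_1, k_1) = 0x9F
s_3 = Round(s_2, k_2) = 0xF0
s_4 = Round(s_3, k_3) = 0x08
s_5 = Round(s_4, k_4) = 0x83

0xF0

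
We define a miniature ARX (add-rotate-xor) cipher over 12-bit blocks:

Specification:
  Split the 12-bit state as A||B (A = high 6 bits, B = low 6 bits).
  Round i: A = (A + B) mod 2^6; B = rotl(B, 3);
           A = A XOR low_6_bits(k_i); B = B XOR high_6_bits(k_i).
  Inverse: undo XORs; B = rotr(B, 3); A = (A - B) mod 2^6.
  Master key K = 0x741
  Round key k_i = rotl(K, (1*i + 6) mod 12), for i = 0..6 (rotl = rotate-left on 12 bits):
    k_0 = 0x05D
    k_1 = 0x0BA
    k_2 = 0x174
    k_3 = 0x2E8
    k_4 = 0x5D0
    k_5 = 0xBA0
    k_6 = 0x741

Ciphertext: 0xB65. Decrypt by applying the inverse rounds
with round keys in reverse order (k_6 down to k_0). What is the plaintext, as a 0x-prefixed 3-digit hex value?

0x67A

s_0 = ciphertext = 0xB65
s_1 = InvRound(s_0, k_6) = 0x947
s_2 = InvRound(s_1, k_5) = 0xE0D
s_3 = InvRound(s_2, k_4) = 0x553
s_4 = InvRound(s_3, k_3) = 0xE83
s_5 = InvRound(s_4, k_2) = 0x7B0
s_6 = InvRound(s_5, k_1) = 0x396
s_7 = InvRound(s_6, k_0) = 0x67A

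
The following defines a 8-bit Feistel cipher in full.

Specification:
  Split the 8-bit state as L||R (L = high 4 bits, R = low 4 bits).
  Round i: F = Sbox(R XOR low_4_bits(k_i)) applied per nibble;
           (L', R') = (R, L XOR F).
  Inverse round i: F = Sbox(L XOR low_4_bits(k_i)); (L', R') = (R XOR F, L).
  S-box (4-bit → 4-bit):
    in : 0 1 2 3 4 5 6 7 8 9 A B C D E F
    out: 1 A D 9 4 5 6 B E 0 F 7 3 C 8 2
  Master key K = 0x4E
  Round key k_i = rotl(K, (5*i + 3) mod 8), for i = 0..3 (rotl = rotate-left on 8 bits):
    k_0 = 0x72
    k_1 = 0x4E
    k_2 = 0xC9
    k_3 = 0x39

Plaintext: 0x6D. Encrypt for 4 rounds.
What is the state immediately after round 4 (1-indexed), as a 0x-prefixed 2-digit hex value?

0x3D

s_0 = plaintext = 0x6D
s_1 = Round(s_0, k_0) = 0xD4
s_2 = Round(s_1, k_1) = 0x42
s_3 = Round(s_2, k_2) = 0x23
s_4 = Round(s_3, k_3) = 0x3D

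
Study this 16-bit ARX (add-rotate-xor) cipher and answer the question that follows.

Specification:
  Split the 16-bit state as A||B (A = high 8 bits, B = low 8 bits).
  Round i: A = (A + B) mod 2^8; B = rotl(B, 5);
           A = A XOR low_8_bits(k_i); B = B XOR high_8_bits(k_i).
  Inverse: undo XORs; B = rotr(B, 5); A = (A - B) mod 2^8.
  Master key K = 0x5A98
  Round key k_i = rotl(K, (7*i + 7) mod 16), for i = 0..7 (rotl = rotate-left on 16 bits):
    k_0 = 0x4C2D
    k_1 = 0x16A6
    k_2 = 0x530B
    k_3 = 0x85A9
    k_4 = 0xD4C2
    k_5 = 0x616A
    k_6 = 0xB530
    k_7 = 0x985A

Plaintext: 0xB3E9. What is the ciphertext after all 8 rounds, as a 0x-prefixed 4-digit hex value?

s_0 = plaintext = 0xB3E9
s_1 = Round(s_0, k_0) = 0xB171
s_2 = Round(s_1, k_1) = 0x8438
s_3 = Round(s_2, k_2) = 0xB754
s_4 = Round(s_3, k_3) = 0xA20F
s_5 = Round(s_4, k_4) = 0x7335
s_6 = Round(s_5, k_5) = 0xC2C7
s_7 = Round(s_6, k_6) = 0xB94D
s_8 = Round(s_7, k_7) = 0x5C31

0x5C31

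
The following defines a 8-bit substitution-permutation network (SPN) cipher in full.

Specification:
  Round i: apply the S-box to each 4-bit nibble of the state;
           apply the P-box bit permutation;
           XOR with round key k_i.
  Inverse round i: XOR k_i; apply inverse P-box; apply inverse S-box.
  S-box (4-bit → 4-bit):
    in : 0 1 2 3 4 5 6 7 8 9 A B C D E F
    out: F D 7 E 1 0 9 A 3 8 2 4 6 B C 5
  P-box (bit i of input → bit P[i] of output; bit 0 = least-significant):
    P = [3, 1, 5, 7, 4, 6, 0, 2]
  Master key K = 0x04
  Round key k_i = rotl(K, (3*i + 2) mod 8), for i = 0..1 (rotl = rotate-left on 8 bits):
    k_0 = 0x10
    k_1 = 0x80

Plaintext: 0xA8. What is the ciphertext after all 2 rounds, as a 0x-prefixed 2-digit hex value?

s_0 = plaintext = 0xA8
s_1 = Round(s_0, k_0) = 0x5A
s_2 = Round(s_1, k_1) = 0x82

0x82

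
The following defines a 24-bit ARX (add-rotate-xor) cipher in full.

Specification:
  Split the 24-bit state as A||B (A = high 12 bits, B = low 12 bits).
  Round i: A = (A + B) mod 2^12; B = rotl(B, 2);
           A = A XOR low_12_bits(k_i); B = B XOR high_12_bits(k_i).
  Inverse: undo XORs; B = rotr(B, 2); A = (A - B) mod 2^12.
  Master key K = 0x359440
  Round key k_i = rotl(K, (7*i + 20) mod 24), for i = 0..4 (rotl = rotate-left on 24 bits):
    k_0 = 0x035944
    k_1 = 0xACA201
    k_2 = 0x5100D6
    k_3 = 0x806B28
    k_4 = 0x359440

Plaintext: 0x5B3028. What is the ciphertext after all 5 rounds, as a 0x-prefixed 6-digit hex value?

s_0 = plaintext = 0x5B3028
s_1 = Round(s_0, k_0) = 0xC9F095
s_2 = Round(s_1, k_1) = 0xF3589E
s_3 = Round(s_2, k_2) = 0x70576A
s_4 = Round(s_3, k_3) = 0x5475AF
s_5 = Round(s_4, k_4) = 0xEB65E4

0xEB65E4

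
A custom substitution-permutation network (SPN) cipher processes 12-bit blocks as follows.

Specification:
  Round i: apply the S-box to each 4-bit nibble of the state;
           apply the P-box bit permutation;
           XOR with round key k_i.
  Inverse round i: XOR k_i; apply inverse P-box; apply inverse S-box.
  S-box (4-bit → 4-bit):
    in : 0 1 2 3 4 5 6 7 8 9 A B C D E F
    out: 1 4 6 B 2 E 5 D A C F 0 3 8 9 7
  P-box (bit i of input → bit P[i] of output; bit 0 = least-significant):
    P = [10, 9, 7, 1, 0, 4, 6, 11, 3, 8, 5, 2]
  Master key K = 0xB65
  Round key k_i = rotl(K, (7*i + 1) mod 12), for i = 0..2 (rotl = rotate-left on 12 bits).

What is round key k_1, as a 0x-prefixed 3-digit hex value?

K = 0xB65
k_0 = rotl(K, (7*0+1) mod 12) = rotl(K, 1) = 0x6CB
k_1 = rotl(K, (7*1+1) mod 12) = rotl(K, 8) = 0x5B6

0x5B6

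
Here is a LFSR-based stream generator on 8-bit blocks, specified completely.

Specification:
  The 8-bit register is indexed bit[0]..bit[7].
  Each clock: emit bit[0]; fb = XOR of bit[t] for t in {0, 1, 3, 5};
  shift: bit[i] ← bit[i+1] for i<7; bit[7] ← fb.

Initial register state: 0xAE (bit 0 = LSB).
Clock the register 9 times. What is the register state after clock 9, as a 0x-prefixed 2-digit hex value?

0xA0

reg_0 = 0xAE
clock 1: out=0, reg = 0xD7
clock 2: out=1, reg = 0x6B
clock 3: out=1, reg = 0x35
clock 4: out=1, reg = 0x1A
clock 5: out=0, reg = 0x0D
clock 6: out=1, reg = 0x06
clock 7: out=0, reg = 0x83
clock 8: out=1, reg = 0x41
clock 9: out=1, reg = 0xA0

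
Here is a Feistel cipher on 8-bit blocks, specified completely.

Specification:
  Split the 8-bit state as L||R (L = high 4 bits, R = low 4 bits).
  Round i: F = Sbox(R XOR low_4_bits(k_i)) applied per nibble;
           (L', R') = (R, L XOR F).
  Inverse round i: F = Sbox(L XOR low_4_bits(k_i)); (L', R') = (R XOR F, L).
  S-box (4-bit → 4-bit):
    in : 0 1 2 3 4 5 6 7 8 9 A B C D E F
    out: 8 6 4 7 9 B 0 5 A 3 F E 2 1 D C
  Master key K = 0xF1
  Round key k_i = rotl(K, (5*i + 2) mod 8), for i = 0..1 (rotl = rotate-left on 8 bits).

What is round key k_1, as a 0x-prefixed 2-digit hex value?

0xF8

K = 0xF1
k_0 = rotl(K, (5*0+2) mod 8) = rotl(K, 2) = 0xC7
k_1 = rotl(K, (5*1+2) mod 8) = rotl(K, 7) = 0xF8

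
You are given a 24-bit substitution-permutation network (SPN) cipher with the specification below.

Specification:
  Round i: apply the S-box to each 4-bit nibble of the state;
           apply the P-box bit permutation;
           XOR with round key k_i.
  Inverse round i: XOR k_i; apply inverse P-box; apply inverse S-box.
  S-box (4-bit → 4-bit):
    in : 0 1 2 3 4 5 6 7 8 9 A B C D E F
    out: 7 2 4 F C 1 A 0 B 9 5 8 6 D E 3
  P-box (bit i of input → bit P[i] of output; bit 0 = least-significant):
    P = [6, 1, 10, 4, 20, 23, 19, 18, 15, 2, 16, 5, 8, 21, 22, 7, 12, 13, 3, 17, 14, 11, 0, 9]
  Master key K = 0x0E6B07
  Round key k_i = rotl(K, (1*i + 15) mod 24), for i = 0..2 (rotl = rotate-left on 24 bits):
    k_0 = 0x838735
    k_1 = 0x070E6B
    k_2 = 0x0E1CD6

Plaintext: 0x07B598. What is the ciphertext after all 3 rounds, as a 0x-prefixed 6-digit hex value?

0xFD1083

s_0 = plaintext = 0x07B598
s_1 = Round(s_0, k_0) = 0x974FE6
s_2 = Round(s_1, k_1) = 0xCBCCFD
s_3 = Round(s_2, k_2) = 0xFD1083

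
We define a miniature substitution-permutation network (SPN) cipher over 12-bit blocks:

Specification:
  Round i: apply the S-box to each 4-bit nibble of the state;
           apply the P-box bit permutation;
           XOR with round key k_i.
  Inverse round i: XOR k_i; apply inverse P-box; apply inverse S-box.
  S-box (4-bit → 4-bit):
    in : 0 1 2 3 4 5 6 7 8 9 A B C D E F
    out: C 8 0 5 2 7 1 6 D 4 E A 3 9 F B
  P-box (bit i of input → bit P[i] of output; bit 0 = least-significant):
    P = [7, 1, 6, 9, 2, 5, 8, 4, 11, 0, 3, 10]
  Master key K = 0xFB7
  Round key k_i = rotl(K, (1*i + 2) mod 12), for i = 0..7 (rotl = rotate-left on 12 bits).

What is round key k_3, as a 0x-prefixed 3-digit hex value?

K = 0xFB7
k_0 = rotl(K, (1*0+2) mod 12) = rotl(K, 2) = 0xEDF
k_1 = rotl(K, (1*1+2) mod 12) = rotl(K, 3) = 0xDBF
k_2 = rotl(K, (1*2+2) mod 12) = rotl(K, 4) = 0xB7F
k_3 = rotl(K, (1*3+2) mod 12) = rotl(K, 5) = 0x6FF

0x6FF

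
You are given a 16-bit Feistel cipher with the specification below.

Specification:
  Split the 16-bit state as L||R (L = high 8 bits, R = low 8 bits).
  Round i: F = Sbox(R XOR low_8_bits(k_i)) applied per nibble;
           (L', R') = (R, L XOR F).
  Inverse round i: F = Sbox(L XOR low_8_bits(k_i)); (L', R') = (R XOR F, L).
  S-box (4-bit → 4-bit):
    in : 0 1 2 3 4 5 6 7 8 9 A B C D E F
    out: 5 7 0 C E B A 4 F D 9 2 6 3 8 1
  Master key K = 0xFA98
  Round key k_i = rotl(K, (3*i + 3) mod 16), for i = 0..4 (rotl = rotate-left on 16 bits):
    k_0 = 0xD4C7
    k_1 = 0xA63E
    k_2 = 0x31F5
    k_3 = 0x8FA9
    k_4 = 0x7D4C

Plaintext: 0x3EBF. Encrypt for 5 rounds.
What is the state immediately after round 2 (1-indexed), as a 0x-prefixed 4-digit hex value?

s_0 = plaintext = 0x3EBF
s_1 = Round(s_0, k_0) = 0xBF71
s_2 = Round(s_1, k_1) = 0x715E
s_3 = Round(s_2, k_2) = 0x5EE3
s_4 = Round(s_3, k_3) = 0xE3B7
s_5 = Round(s_4, k_4) = 0xB7F1

0x715E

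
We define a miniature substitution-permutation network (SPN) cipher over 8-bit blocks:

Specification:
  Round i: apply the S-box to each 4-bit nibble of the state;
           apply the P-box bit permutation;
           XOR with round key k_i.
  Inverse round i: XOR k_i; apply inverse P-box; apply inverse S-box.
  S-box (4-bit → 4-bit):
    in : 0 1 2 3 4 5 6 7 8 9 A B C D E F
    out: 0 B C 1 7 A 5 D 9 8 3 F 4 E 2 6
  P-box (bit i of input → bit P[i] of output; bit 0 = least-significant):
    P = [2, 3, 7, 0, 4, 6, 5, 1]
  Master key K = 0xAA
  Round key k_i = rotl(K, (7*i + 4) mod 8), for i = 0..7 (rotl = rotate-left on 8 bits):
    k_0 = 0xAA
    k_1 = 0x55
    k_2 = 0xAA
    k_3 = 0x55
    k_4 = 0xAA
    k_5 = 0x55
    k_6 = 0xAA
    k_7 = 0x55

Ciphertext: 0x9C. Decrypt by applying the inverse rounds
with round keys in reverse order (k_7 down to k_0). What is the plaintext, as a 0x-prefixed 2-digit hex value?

0x0F

s_0 = ciphertext = 0x9C
s_1 = InvRound(s_0, k_7) = 0xED
s_2 = InvRound(s_1, k_6) = 0x58
s_3 = InvRound(s_2, k_5) = 0x01
s_4 = InvRound(s_3, k_4) = 0x2D
s_5 = InvRound(s_4, k_3) = 0x4E
s_6 = InvRound(s_5, k_2) = 0xF6
s_7 = InvRound(s_6, k_1) = 0x22
s_8 = InvRound(s_7, k_0) = 0x0F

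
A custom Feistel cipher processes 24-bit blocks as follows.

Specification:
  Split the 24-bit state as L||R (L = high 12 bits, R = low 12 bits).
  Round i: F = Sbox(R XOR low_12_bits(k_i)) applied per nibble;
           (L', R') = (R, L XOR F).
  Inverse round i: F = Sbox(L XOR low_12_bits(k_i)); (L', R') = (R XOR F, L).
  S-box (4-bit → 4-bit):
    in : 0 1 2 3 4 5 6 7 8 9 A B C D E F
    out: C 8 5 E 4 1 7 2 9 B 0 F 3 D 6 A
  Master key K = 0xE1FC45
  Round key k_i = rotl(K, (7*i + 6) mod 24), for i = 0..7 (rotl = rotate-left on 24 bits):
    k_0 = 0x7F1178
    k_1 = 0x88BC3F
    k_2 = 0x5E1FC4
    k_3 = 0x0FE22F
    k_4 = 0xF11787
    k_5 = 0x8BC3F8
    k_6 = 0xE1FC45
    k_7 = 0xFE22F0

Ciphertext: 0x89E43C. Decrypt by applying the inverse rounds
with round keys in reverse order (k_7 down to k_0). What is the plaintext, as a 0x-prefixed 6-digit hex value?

s_0 = ciphertext = 0x89E43C
s_1 = InvRound(s_0, k_7) = 0x44A89E
s_2 = InvRound(s_1, k_6) = 0x15444A
s_3 = InvRound(s_2, k_5) = 0x149154
s_4 = InvRound(s_3, k_4) = 0x662149
s_5 = InvRound(s_4, k_3) = 0x504662
s_6 = InvRound(s_5, k_2) = 0x65E504
s_7 = InvRound(s_6, k_1) = 0x57C65E
s_8 = InvRound(s_7, k_0) = 0x29A57C

0x29A57C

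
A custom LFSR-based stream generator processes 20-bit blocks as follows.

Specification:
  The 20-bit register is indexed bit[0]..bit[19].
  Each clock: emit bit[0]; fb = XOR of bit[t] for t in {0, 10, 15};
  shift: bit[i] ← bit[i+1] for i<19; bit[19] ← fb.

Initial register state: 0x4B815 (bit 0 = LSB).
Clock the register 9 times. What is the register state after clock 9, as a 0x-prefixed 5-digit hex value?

0xB925C

reg_0 = 0x4B815
clock 1: out=1, reg = 0x25C0A
clock 2: out=0, reg = 0x92E05
clock 3: out=1, reg = 0x49702
clock 4: out=0, reg = 0x24B81
clock 5: out=1, reg = 0x925C0
clock 6: out=0, reg = 0xC92E0
clock 7: out=0, reg = 0xE4970
clock 8: out=0, reg = 0x724B8
clock 9: out=0, reg = 0xB925C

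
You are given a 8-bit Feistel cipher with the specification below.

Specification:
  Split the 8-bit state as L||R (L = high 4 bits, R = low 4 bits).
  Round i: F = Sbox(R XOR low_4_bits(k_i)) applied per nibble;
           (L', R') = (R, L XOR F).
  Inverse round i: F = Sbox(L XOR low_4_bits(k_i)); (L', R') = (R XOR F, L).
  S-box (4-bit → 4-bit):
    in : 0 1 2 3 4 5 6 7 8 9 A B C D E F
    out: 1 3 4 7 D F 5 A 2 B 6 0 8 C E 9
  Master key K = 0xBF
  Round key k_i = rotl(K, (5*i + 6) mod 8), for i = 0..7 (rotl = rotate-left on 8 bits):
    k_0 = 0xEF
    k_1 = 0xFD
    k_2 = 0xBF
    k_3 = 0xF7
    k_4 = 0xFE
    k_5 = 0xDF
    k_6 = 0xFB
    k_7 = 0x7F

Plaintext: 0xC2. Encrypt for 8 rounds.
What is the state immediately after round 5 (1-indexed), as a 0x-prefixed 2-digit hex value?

s_0 = plaintext = 0xC2
s_1 = Round(s_0, k_0) = 0x20
s_2 = Round(s_1, k_1) = 0x0E
s_3 = Round(s_2, k_2) = 0xE3
s_4 = Round(s_3, k_3) = 0x33
s_5 = Round(s_4, k_4) = 0x3F
s_6 = Round(s_5, k_5) = 0xF2
s_7 = Round(s_6, k_6) = 0x24
s_8 = Round(s_7, k_7) = 0x42

0x3F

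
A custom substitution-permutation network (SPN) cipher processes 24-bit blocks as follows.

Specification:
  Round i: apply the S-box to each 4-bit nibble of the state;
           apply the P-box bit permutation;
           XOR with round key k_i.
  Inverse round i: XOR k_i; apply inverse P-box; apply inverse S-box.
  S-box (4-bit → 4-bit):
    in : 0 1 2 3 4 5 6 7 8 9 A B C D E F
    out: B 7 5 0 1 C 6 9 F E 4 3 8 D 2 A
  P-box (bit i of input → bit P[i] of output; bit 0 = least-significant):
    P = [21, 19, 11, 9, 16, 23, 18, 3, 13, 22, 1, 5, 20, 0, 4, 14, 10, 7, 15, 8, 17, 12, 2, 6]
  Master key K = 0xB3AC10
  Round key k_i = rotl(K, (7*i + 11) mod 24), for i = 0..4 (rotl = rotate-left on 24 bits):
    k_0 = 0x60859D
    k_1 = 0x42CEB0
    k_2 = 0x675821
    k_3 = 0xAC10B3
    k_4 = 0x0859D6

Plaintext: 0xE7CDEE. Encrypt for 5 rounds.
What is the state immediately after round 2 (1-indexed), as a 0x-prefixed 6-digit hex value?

0x8B3911

s_0 = plaintext = 0xE7CDEE
s_1 = Round(s_0, k_0) = 0xE8F0BF
s_2 = Round(s_1, k_1) = 0x8B3911
s_3 = Round(s_2, k_2) = 0x8844C7
s_4 = Round(s_3, k_3) = 0x9EA77F
s_5 = Round(s_4, k_4) = 0x016B2A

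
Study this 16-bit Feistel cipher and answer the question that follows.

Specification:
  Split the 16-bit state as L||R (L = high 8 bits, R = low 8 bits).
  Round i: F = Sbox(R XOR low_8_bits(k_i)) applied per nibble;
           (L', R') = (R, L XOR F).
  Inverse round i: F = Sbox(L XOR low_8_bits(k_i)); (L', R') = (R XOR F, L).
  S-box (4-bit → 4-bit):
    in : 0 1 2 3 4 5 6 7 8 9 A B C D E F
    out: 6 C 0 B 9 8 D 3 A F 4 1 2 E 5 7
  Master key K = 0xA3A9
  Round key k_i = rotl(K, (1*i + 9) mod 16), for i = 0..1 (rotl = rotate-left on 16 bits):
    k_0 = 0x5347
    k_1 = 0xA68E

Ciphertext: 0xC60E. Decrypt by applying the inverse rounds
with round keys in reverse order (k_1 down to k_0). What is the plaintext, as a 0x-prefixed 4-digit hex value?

0x2D94

s_0 = ciphertext = 0xC60E
s_1 = InvRound(s_0, k_1) = 0x94C6
s_2 = InvRound(s_1, k_0) = 0x2D94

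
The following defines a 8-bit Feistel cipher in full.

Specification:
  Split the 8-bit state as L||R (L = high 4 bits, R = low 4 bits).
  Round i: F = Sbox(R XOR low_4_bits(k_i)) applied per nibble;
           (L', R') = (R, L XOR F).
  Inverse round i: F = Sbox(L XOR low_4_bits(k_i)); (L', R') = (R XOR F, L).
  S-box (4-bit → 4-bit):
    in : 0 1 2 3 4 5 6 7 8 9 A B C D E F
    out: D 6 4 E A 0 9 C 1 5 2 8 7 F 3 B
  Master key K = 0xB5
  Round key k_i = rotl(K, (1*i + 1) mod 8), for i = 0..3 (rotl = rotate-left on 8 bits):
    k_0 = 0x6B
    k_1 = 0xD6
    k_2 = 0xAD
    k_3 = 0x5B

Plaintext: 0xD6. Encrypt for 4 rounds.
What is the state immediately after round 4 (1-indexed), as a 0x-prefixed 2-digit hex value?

0x47

s_0 = plaintext = 0xD6
s_1 = Round(s_0, k_0) = 0x62
s_2 = Round(s_1, k_1) = 0x2C
s_3 = Round(s_2, k_2) = 0xC4
s_4 = Round(s_3, k_3) = 0x47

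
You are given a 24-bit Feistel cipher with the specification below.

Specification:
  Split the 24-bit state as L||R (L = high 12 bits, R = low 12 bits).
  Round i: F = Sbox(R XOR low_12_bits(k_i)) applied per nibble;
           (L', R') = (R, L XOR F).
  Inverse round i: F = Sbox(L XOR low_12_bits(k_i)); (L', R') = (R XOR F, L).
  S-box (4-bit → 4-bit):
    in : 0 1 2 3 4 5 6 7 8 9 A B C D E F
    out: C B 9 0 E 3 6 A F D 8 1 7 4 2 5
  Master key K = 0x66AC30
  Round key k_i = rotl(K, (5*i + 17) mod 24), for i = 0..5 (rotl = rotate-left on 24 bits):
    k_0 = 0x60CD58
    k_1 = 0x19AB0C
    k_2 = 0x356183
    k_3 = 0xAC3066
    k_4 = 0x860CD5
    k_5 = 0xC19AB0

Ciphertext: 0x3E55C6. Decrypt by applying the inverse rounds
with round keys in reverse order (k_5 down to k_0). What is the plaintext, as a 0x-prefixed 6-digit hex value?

s_0 = ciphertext = 0x3E55C6
s_1 = InvRound(s_0, k_5) = 0x8F53E5
s_2 = InvRound(s_1, k_4) = 0xD798F5
s_3 = InvRound(s_2, k_3) = 0xC40D79
s_4 = InvRound(s_3, k_2) = 0x909C40
s_5 = InvRound(s_4, k_1) = 0x583909
s_6 = InvRound(s_5, k_0) = 0x648583

0x648583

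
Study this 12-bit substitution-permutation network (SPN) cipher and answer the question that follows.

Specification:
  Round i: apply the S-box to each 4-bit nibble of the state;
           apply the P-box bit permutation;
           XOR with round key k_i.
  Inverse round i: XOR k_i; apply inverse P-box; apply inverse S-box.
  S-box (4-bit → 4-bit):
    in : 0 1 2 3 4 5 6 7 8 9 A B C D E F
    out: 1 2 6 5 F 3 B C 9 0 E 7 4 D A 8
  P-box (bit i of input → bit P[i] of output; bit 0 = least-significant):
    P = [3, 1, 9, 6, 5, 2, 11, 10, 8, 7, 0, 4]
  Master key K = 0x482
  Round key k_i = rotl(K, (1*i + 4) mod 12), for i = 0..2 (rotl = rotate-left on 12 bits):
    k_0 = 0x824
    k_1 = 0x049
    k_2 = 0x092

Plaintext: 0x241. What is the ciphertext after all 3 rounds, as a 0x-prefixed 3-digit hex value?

s_0 = plaintext = 0x241
s_1 = Round(s_0, k_0) = 0x483
s_2 = Round(s_1, k_1) = 0x7F0
s_3 = Round(s_2, k_2) = 0x48B

0x48B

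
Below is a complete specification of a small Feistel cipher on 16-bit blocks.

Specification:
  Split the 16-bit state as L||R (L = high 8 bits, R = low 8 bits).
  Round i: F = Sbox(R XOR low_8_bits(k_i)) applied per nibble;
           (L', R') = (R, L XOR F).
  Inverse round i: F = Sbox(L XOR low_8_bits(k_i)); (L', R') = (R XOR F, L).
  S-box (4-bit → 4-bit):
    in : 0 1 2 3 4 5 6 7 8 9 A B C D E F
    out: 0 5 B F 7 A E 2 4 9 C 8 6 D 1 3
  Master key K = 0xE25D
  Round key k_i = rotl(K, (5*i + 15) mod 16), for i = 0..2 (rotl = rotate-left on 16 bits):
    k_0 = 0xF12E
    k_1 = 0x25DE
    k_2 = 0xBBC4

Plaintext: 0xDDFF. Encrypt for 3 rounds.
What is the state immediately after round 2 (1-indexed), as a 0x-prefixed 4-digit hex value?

s_0 = plaintext = 0xDDFF
s_1 = Round(s_0, k_0) = 0xFF08
s_2 = Round(s_1, k_1) = 0x0821
s_3 = Round(s_2, k_2) = 0x2112

0x0821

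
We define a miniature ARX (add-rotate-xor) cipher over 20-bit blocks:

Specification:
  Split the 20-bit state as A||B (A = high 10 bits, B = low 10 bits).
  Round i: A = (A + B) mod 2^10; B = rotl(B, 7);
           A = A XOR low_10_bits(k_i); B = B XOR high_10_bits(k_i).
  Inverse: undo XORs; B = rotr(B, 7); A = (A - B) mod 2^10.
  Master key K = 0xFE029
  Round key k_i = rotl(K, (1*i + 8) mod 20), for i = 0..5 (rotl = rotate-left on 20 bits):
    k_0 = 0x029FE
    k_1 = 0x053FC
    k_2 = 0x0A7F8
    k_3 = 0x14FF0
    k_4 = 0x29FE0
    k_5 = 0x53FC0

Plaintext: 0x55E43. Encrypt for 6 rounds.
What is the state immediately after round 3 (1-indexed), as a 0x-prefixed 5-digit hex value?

0xBFA0C

s_0 = plaintext = 0x55E43
s_1 = Round(s_0, k_0) = 0x991C2
s_2 = Round(s_1, k_1) = 0xF692C
s_3 = Round(s_2, k_2) = 0xBFA0C
s_4 = Round(s_3, k_3) = 0xBEA12
s_5 = Round(s_4, k_4) = 0xBB1E5
s_6 = Round(s_5, k_5) = 0xC47F3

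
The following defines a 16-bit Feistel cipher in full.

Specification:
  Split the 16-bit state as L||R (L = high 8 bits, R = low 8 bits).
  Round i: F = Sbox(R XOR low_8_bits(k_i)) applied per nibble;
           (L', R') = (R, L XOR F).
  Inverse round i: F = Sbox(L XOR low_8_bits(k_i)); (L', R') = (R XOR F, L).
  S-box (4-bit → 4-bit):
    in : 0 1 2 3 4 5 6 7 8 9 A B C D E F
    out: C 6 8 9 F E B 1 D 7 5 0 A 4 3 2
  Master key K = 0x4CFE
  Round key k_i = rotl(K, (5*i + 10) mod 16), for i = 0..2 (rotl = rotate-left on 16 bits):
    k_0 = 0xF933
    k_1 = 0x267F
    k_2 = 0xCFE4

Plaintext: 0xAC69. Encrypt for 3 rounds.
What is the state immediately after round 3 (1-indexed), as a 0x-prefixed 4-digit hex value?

0xF222

s_0 = plaintext = 0xAC69
s_1 = Round(s_0, k_0) = 0x6949
s_2 = Round(s_1, k_1) = 0x49F2
s_3 = Round(s_2, k_2) = 0xF222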